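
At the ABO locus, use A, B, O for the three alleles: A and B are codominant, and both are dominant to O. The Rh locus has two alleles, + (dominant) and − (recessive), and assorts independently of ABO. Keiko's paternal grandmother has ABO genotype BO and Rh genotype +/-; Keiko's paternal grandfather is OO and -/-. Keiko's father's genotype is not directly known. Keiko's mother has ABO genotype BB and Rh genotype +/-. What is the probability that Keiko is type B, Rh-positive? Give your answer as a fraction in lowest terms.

Keiko's father's ABO genotype from BO × OO: 1/2 BO, 1/2 OO.
Crossing each possibility with the mother BB and summing P(type B): 1/2·1 + 1/2·1 = 1.
Similarly for Rh via the father's Rh distribution: P(Rh+) = 5/8.
Independent loci: 1 × 5/8 = 5/8.

5/8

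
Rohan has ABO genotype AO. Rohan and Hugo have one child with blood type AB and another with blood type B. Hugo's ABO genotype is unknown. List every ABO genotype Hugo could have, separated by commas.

AB, BB, BO

For each candidate genotype of Hugo, check whether crossing it with AO can produce every observed child phenotype.
  AA → possible child types {A} ✗
  AB → possible child types {A, B, AB} ✓
  AO → possible child types {O, A} ✗
  BB → possible child types {B, AB} ✓
  BO → possible child types {O, A, B, AB} ✓
  OO → possible child types {O, A} ✗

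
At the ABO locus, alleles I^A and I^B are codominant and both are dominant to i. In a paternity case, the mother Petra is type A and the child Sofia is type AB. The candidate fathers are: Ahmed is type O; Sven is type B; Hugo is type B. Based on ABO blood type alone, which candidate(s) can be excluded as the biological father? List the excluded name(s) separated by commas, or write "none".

Ahmed

A candidate is excluded only if no genotype consistent with his phenotype could produce a type AB child with a type A mother.
Ahmed (type O): no genotype consistent with that phenotype can produce a type-AB child with a type-A mother.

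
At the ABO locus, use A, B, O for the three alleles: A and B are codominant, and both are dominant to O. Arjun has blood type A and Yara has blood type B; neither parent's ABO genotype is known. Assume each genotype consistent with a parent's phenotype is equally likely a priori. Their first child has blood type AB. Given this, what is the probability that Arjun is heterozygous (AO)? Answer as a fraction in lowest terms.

1/3

Possible genotypes: Arjun ∈ {AA, AO}; Yara ∈ {BB, BO}.
Weight each parental genotype pair by prior × P(type-AB child):
  AA × BB: posterior weight 4/9.
  AA × BO: posterior weight 2/9.
  AO × BB: posterior weight 2/9.
  AO × BO: posterior weight 1/9.
Sum the posterior weight over pairs where Arjun is AO: 1/3.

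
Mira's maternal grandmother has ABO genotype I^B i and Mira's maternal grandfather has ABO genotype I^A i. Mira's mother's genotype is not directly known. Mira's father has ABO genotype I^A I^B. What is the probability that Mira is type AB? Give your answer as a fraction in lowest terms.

Mira's mother's ABO genotype from I^B i × I^A i: 1/4 I^A I^B, 1/4 I^A i, 1/4 I^B i, 1/4 i i.
Crossing each possibility with the father I^A I^B and summing P(type AB): 1/4·1/2 + 1/4·1/4 + 1/4·1/4 + 1/4·0 = 1/4.

1/4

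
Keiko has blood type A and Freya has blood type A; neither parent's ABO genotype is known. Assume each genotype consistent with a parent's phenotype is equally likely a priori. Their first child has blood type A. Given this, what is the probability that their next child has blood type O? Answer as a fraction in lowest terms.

Possible genotypes: Keiko ∈ {AA, AO}; Freya ∈ {AA, AO}.
Weight each parental genotype pair by prior × P(type-A child):
  AA × AA: posterior weight 4/15; P(next child type O) = 0.
  AA × AO: posterior weight 4/15; P(next child type O) = 0.
  AO × AA: posterior weight 4/15; P(next child type O) = 0.
  AO × AO: posterior weight 1/5; P(next child type O) = 1/4.
Weighted sum = 1/20.

1/20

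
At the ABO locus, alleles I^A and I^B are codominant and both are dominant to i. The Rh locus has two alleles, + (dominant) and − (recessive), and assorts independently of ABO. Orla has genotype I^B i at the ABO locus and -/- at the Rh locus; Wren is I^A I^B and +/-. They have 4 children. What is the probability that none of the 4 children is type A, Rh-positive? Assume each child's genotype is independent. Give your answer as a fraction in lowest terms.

2401/4096

ABO cross I^B i × I^A I^B → 1/4 A, 1/2 B, 1/4 AB.
Rh cross -/- × +/- → 1/2 Rh+, 1/2 Rh-; so P(type A, Rh-positive) = 1/4 × 1/2 = 1/8 per child.
P(not type A, Rh-positive) = 7/8 for one child; (7/8)^4 = 2401/4096.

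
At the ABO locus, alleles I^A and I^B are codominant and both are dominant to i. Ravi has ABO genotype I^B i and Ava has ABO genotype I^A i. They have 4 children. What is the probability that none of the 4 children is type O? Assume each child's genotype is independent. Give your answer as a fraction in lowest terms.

ABO cross I^B i × I^A i → 1/4 O, 1/4 A, 1/4 B, 1/4 AB.
So P(type O) = 1/4 per child.
P(not type O) = 3/4 for one child; (3/4)^4 = 81/256.

81/256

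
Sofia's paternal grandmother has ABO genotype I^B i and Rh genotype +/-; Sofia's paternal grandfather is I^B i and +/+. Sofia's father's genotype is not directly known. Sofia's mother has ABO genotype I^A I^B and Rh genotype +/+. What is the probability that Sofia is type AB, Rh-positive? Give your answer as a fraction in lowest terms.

Sofia's father's ABO genotype from I^B i × I^B i: 1/4 I^B I^B, 1/2 I^B i, 1/4 i i.
Crossing each possibility with the mother I^A I^B and summing P(type AB): 1/4·1/2 + 1/2·1/4 + 1/4·0 = 1/4.
Similarly for Rh via the father's Rh distribution: P(Rh+) = 1.
Independent loci: 1/4 × 1 = 1/4.

1/4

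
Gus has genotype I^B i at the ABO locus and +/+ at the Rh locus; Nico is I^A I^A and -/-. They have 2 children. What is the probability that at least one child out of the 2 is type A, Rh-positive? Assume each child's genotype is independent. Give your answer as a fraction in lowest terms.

ABO cross I^B i × I^A I^A → 1/2 A, 1/2 AB.
Rh cross +/+ × -/- → 1 Rh+; so P(type A, Rh-positive) = 1/2 × 1 = 1/2 per child.
P(none) = (1/2)^2 = 1/4; P(at least one) = 1 − 1/4 = 3/4.

3/4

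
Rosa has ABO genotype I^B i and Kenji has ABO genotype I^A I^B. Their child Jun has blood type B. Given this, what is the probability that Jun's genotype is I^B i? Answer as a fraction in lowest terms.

1/2

Cross I^B i × I^A I^B → 1/4 I^A I^B, 1/4 I^A i, 1/4 I^B I^B, 1/4 I^B i.
Type-B genotypes among offspring: I^B I^B (1/4), I^B i (1/4); total 1/2.
P(I^B i | type B) = (1/4) / (1/2) = 1/2.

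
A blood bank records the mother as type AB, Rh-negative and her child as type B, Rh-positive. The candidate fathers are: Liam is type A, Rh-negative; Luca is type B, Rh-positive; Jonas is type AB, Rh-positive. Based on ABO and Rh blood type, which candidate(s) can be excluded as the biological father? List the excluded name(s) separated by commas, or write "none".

Liam

A candidate is excluded only if no genotype consistent with his phenotype could produce a type B, Rh-positive child with a type AB, Rh-negative mother.
Liam (type A, Rh-): no genotype consistent with that phenotype can produce a type-B Rh+ child with a type-AB mother.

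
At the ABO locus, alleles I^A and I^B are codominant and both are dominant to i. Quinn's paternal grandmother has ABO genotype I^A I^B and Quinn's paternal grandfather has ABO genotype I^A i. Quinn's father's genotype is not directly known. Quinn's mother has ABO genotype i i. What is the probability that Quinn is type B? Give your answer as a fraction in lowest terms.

Quinn's father's ABO genotype from I^A I^B × I^A i: 1/4 I^A I^A, 1/4 I^A I^B, 1/4 I^A i, 1/4 I^B i.
Crossing each possibility with the mother i i and summing P(type B): 1/4·0 + 1/4·1/2 + 1/4·0 + 1/4·1/2 = 1/4.

1/4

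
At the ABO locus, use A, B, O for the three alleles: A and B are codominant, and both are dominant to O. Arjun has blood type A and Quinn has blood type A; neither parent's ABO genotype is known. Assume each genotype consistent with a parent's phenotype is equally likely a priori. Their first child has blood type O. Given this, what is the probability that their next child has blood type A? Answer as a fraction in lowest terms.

3/4

Possible genotypes: Arjun ∈ {AA, AO}; Quinn ∈ {AA, AO}.
Weight each parental genotype pair by prior × P(type-O child):
  AO × AO: posterior weight 1; P(next child type A) = 3/4.
Weighted sum = 3/4.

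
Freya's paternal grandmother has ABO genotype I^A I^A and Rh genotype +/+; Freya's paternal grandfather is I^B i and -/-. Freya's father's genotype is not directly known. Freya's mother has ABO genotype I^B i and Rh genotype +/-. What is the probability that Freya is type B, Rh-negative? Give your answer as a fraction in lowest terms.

3/32

Freya's father's ABO genotype from I^A I^A × I^B i: 1/2 I^A I^B, 1/2 I^A i.
Crossing each possibility with the mother I^B i and summing P(type B): 1/2·1/2 + 1/2·1/4 = 3/8.
Similarly for Rh via the father's Rh distribution: P(Rh-) = 1/4.
Independent loci: 3/8 × 1/4 = 3/32.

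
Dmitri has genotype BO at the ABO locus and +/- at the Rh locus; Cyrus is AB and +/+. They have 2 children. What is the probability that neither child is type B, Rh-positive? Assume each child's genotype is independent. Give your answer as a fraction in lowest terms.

ABO cross BO × AB → 1/4 A, 1/2 B, 1/4 AB.
Rh cross +/- × +/+ → 1 Rh+; so P(type B, Rh-positive) = 1/2 × 1 = 1/2 per child.
P(not type B, Rh-positive) = 1/2 for one child; (1/2)^2 = 1/4.

1/4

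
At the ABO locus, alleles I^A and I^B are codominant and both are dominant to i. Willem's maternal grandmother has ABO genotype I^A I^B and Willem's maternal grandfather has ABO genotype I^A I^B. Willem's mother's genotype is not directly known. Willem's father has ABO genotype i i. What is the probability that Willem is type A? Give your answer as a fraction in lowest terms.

Willem's mother's ABO genotype from I^A I^B × I^A I^B: 1/4 I^A I^A, 1/2 I^A I^B, 1/4 I^B I^B.
Crossing each possibility with the father i i and summing P(type A): 1/4·1 + 1/2·1/2 + 1/4·0 = 1/2.

1/2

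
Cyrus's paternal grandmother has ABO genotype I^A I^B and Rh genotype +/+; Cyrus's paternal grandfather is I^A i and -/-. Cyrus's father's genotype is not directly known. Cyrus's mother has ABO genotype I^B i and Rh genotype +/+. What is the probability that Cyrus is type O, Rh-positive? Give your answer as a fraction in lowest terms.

Cyrus's father's ABO genotype from I^A I^B × I^A i: 1/4 I^A I^A, 1/4 I^A I^B, 1/4 I^A i, 1/4 I^B i.
Crossing each possibility with the mother I^B i and summing P(type O): 1/4·0 + 1/4·0 + 1/4·1/4 + 1/4·1/4 = 1/8.
Similarly for Rh via the father's Rh distribution: P(Rh+) = 1.
Independent loci: 1/8 × 1 = 1/8.

1/8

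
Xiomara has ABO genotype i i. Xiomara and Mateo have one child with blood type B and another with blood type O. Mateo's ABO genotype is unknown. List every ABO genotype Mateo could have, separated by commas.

For each candidate genotype of Mateo, check whether crossing it with i i can produce every observed child phenotype.
  I^A I^A → possible child types {A} ✗
  I^A I^B → possible child types {A, B} ✗
  I^A i → possible child types {O, A} ✗
  I^B I^B → possible child types {B} ✗
  I^B i → possible child types {O, B} ✓
  i i → possible child types {O} ✗

I^B i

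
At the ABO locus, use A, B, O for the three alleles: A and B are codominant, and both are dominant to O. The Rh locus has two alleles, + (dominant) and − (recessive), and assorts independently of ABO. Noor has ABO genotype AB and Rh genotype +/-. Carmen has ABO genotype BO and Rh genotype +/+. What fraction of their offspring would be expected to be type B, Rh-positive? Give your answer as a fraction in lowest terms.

ABO cross AB × BO → offspring phenotypes: 1/4 A, 1/2 B, 1/4 AB.
Rh cross +/- × +/+ → 1 Rh+.
Independent loci: P(type B, Rh-positive) = 1/2 × 1 = 1/2.

1/2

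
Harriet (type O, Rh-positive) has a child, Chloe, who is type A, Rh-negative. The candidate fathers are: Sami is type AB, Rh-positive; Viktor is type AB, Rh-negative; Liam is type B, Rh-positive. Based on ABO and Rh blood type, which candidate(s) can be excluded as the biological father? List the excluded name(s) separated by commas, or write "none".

A candidate is excluded only if no genotype consistent with his phenotype could produce a type A, Rh-negative child with a type O, Rh-positive mother.
Liam (type B, Rh+): no genotype consistent with that phenotype can produce a type-A Rh- child with a type-O mother.

Liam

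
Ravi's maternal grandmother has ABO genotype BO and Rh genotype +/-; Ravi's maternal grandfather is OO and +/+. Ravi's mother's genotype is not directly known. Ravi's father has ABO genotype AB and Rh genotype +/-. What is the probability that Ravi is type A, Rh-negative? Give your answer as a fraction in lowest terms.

Ravi's mother's ABO genotype from BO × OO: 1/2 BO, 1/2 OO.
Crossing each possibility with the father AB and summing P(type A): 1/2·1/4 + 1/2·1/2 = 3/8.
Similarly for Rh via the mother's Rh distribution: P(Rh-) = 1/8.
Independent loci: 3/8 × 1/8 = 3/64.

3/64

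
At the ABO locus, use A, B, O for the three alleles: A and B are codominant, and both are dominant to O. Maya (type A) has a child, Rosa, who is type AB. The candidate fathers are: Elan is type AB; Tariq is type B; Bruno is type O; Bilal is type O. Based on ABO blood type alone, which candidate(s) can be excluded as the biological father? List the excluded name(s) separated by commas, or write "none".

Bruno, Bilal

A candidate is excluded only if no genotype consistent with his phenotype could produce a type AB child with a type A mother.
Bruno (type O): no genotype consistent with that phenotype can produce a type-AB child with a type-A mother.
Bilal (type O): no genotype consistent with that phenotype can produce a type-AB child with a type-A mother.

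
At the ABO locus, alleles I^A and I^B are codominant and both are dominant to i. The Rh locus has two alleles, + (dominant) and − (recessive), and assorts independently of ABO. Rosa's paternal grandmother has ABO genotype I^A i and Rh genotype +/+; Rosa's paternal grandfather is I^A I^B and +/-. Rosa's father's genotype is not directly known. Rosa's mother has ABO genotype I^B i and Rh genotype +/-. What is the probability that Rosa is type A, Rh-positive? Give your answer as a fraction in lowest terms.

Rosa's father's ABO genotype from I^A i × I^A I^B: 1/4 I^A I^A, 1/4 I^A I^B, 1/4 I^A i, 1/4 I^B i.
Crossing each possibility with the mother I^B i and summing P(type A): 1/4·1/2 + 1/4·1/4 + 1/4·1/4 + 1/4·0 = 1/4.
Similarly for Rh via the father's Rh distribution: P(Rh+) = 7/8.
Independent loci: 1/4 × 7/8 = 7/32.

7/32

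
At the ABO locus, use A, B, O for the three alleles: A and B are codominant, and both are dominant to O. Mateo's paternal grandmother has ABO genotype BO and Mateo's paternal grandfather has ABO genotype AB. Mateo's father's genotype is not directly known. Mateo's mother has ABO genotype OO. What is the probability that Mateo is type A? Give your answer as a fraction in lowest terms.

Mateo's father's ABO genotype from BO × AB: 1/4 AB, 1/4 AO, 1/4 BB, 1/4 BO.
Crossing each possibility with the mother OO and summing P(type A): 1/4·1/2 + 1/4·1/2 + 1/4·0 + 1/4·0 = 1/4.

1/4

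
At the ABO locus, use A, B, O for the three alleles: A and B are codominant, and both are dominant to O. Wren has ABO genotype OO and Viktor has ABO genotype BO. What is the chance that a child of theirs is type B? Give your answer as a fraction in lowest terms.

ABO cross OO × BO → offspring phenotypes: 1/2 O, 1/2 B.
So P(type B) = 1/2.

1/2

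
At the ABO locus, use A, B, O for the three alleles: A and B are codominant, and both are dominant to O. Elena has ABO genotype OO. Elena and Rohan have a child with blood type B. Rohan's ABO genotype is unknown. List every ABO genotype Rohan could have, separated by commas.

AB, BB, BO

For each candidate genotype of Rohan, check whether crossing it with OO can produce every observed child phenotype.
  AA → possible child types {A} ✗
  AB → possible child types {A, B} ✓
  AO → possible child types {O, A} ✗
  BB → possible child types {B} ✓
  BO → possible child types {O, B} ✓
  OO → possible child types {O} ✗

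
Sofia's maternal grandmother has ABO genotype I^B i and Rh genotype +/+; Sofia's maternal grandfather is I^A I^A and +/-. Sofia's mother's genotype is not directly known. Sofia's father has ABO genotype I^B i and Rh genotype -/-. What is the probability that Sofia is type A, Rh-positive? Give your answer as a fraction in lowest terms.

Sofia's mother's ABO genotype from I^B i × I^A I^A: 1/2 I^A I^B, 1/2 I^A i.
Crossing each possibility with the father I^B i and summing P(type A): 1/2·1/4 + 1/2·1/4 = 1/4.
Similarly for Rh via the mother's Rh distribution: P(Rh+) = 3/4.
Independent loci: 1/4 × 3/4 = 3/16.

3/16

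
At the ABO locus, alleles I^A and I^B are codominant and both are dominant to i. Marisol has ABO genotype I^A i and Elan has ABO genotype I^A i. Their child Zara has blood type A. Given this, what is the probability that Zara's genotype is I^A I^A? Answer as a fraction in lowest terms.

Cross I^A i × I^A i → 1/4 I^A I^A, 1/2 I^A i, 1/4 i i.
Type-A genotypes among offspring: I^A I^A (1/4), I^A i (1/2); total 3/4.
P(I^A I^A | type A) = (1/4) / (3/4) = 1/3.

1/3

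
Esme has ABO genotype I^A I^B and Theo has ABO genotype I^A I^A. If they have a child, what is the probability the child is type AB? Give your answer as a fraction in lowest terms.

1/2

ABO cross I^A I^B × I^A I^A → offspring phenotypes: 1/2 A, 1/2 AB.
So P(type AB) = 1/2.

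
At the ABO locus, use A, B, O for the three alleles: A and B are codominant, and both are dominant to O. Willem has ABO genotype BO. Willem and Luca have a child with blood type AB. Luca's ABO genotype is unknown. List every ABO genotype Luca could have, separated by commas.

For each candidate genotype of Luca, check whether crossing it with BO can produce every observed child phenotype.
  AA → possible child types {A, AB} ✓
  AB → possible child types {A, B, AB} ✓
  AO → possible child types {O, A, B, AB} ✓
  BB → possible child types {B} ✗
  BO → possible child types {O, B} ✗
  OO → possible child types {O, B} ✗

AA, AB, AO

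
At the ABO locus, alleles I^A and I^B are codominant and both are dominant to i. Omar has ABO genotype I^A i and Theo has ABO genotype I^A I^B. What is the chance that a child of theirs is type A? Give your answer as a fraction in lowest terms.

ABO cross I^A i × I^A I^B → offspring phenotypes: 1/2 A, 1/4 B, 1/4 AB.
So P(type A) = 1/2.

1/2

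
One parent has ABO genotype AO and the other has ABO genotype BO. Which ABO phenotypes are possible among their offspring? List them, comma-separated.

O, A, B, AB

Gametes from AO × BO give offspring ABO genotypes AB, AO, BO, OO, i.e. phenotypes O, A, B, AB.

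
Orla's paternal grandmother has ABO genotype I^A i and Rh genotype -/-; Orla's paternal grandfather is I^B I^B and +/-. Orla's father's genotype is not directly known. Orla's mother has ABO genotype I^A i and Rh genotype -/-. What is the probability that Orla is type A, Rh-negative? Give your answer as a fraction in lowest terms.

9/32

Orla's father's ABO genotype from I^A i × I^B I^B: 1/2 I^A I^B, 1/2 I^B i.
Crossing each possibility with the mother I^A i and summing P(type A): 1/2·1/2 + 1/2·1/4 = 3/8.
Similarly for Rh via the father's Rh distribution: P(Rh-) = 3/4.
Independent loci: 3/8 × 3/4 = 9/32.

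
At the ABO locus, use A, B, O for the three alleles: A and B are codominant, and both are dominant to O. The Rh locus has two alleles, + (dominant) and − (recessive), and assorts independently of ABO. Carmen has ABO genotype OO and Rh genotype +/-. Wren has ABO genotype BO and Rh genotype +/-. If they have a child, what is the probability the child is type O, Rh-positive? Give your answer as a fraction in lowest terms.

ABO cross OO × BO → offspring phenotypes: 1/2 O, 1/2 B.
Rh cross +/- × +/- → 3/4 Rh+, 1/4 Rh-.
Independent loci: P(type O, Rh-positive) = 1/2 × 3/4 = 3/8.

3/8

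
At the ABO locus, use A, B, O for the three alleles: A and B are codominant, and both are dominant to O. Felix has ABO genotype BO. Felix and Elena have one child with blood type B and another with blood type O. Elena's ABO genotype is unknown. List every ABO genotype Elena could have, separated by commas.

For each candidate genotype of Elena, check whether crossing it with BO can produce every observed child phenotype.
  AA → possible child types {A, AB} ✗
  AB → possible child types {A, B, AB} ✗
  AO → possible child types {O, A, B, AB} ✓
  BB → possible child types {B} ✗
  BO → possible child types {O, B} ✓
  OO → possible child types {O, B} ✓

AO, BO, OO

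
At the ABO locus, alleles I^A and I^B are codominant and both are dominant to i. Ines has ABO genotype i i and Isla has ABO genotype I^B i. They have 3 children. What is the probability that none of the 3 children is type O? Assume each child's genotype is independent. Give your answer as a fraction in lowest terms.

ABO cross i i × I^B i → 1/2 O, 1/2 B.
So P(type O) = 1/2 per child.
P(not type O) = 1/2 for one child; (1/2)^3 = 1/8.

1/8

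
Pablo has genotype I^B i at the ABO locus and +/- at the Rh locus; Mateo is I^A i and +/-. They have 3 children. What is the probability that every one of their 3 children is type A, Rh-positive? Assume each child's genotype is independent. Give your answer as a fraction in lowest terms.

ABO cross I^B i × I^A i → 1/4 O, 1/4 A, 1/4 B, 1/4 AB.
Rh cross +/- × +/- → 3/4 Rh+, 1/4 Rh-; so P(type A, Rh-positive) = 1/4 × 3/4 = 3/16 per child.
All 3 independent: (3/16)^3 = 27/4096.

27/4096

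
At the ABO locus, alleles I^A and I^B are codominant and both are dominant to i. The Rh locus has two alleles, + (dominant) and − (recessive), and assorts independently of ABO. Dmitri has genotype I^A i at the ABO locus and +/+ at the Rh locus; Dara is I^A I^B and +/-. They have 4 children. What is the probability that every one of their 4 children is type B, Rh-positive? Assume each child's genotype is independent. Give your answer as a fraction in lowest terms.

ABO cross I^A i × I^A I^B → 1/2 A, 1/4 B, 1/4 AB.
Rh cross +/+ × +/- → 1 Rh+; so P(type B, Rh-positive) = 1/4 × 1 = 1/4 per child.
All 4 independent: (1/4)^4 = 1/256.

1/256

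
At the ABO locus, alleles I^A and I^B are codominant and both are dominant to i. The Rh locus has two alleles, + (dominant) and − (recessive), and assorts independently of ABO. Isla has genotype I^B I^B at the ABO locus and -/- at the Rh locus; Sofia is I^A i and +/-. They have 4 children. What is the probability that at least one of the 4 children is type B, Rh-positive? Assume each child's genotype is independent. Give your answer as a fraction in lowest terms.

ABO cross I^B I^B × I^A i → 1/2 B, 1/2 AB.
Rh cross -/- × +/- → 1/2 Rh+, 1/2 Rh-; so P(type B, Rh-positive) = 1/2 × 1/2 = 1/4 per child.
P(none) = (3/4)^4 = 81/256; P(at least one) = 1 − 81/256 = 175/256.

175/256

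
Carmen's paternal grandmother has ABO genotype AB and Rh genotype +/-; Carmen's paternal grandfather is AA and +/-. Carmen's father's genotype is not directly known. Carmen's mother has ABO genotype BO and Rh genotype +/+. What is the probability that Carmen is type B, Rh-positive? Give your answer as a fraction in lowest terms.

Carmen's father's ABO genotype from AB × AA: 1/2 AA, 1/2 AB.
Crossing each possibility with the mother BO and summing P(type B): 1/2·0 + 1/2·1/2 = 1/4.
Similarly for Rh via the father's Rh distribution: P(Rh+) = 1.
Independent loci: 1/4 × 1 = 1/4.

1/4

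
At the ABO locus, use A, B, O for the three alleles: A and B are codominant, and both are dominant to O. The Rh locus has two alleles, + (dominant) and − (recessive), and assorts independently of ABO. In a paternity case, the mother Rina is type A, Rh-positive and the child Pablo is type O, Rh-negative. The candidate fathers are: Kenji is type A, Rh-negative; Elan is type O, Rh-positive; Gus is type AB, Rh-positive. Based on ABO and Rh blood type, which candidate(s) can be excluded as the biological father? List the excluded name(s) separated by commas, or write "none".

Gus

A candidate is excluded only if no genotype consistent with his phenotype could produce a type O, Rh-negative child with a type A, Rh-positive mother.
Gus (type AB, Rh+): no genotype consistent with that phenotype can produce a type-O Rh- child with a type-A mother.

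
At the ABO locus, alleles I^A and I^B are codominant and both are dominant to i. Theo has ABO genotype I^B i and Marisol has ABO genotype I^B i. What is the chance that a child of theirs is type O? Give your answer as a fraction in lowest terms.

1/4

ABO cross I^B i × I^B i → offspring phenotypes: 1/4 O, 3/4 B.
So P(type O) = 1/4.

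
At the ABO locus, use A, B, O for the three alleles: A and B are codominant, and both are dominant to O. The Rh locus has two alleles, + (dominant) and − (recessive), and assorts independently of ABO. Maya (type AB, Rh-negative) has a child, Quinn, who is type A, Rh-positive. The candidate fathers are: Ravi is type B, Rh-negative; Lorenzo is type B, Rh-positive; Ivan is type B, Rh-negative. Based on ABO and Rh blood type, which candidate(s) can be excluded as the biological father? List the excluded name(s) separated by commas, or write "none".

A candidate is excluded only if no genotype consistent with his phenotype could produce a type A, Rh-positive child with a type AB, Rh-negative mother.
Ravi (type B, Rh-): no genotype consistent with that phenotype can produce a type-A Rh+ child with a type-AB mother.
Ivan (type B, Rh-): no genotype consistent with that phenotype can produce a type-A Rh+ child with a type-AB mother.

Ravi, Ivan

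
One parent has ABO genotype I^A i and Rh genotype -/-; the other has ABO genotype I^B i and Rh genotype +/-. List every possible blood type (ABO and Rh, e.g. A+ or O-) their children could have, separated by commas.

O+, O-, A+, A-, B+, B-, AB+, AB-

Gametes from I^A i × I^B i give offspring ABO genotypes I^A I^B, I^A i, I^B i, i i, i.e. phenotypes O, A, B, AB.
Rh cross -/- × +/- → phenotypes Rh+, Rh-.
Combining independently: O+, O-, A+, A-, B+, B-, AB+, AB-.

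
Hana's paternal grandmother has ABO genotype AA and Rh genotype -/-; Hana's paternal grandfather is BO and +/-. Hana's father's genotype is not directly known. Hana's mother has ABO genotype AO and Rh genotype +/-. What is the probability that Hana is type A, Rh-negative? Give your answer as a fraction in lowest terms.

Hana's father's ABO genotype from AA × BO: 1/2 AB, 1/2 AO.
Crossing each possibility with the mother AO and summing P(type A): 1/2·1/2 + 1/2·3/4 = 5/8.
Similarly for Rh via the father's Rh distribution: P(Rh-) = 3/8.
Independent loci: 5/8 × 3/8 = 15/64.

15/64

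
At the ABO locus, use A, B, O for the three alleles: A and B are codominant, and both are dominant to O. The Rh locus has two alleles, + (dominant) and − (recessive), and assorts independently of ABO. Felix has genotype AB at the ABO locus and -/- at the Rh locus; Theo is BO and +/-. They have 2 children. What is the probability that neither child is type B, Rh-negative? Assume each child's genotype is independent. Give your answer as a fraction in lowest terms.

ABO cross AB × BO → 1/4 A, 1/2 B, 1/4 AB.
Rh cross -/- × +/- → 1/2 Rh+, 1/2 Rh-; so P(type B, Rh-negative) = 1/2 × 1/2 = 1/4 per child.
P(not type B, Rh-negative) = 3/4 for one child; (3/4)^2 = 9/16.

9/16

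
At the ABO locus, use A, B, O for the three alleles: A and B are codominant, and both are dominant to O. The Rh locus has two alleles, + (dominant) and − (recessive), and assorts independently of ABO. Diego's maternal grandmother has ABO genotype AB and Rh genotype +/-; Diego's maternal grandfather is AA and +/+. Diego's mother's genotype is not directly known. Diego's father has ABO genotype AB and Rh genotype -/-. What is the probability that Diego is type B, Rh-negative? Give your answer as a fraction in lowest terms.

1/32

Diego's mother's ABO genotype from AB × AA: 1/2 AA, 1/2 AB.
Crossing each possibility with the father AB and summing P(type B): 1/2·0 + 1/2·1/4 = 1/8.
Similarly for Rh via the mother's Rh distribution: P(Rh-) = 1/4.
Independent loci: 1/8 × 1/4 = 1/32.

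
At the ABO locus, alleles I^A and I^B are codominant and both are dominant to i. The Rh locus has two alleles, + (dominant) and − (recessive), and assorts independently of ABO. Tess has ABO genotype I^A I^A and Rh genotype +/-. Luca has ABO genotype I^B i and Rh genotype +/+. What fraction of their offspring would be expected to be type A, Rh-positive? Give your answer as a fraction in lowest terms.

ABO cross I^A I^A × I^B i → offspring phenotypes: 1/2 A, 1/2 AB.
Rh cross +/- × +/+ → 1 Rh+.
Independent loci: P(type A, Rh-positive) = 1/2 × 1 = 1/2.

1/2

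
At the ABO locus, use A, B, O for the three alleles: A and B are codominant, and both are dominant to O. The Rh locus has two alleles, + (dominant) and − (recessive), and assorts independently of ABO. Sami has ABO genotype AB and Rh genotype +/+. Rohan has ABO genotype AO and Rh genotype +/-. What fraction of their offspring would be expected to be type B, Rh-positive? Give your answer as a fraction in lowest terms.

1/4

ABO cross AB × AO → offspring phenotypes: 1/2 A, 1/4 B, 1/4 AB.
Rh cross +/+ × +/- → 1 Rh+.
Independent loci: P(type B, Rh-positive) = 1/4 × 1 = 1/4.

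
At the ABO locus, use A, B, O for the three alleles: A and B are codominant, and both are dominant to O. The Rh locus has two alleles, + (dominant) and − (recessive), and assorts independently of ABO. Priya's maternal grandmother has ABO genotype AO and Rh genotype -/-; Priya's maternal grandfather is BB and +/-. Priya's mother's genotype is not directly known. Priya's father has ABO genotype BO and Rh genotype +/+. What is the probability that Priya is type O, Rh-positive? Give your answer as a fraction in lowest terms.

1/8

Priya's mother's ABO genotype from AO × BB: 1/2 AB, 1/2 BO.
Crossing each possibility with the father BO and summing P(type O): 1/2·0 + 1/2·1/4 = 1/8.
Similarly for Rh via the mother's Rh distribution: P(Rh+) = 1.
Independent loci: 1/8 × 1 = 1/8.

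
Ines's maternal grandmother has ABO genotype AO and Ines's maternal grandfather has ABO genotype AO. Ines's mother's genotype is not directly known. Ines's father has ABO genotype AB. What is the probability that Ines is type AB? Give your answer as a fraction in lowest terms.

1/4

Ines's mother's ABO genotype from AO × AO: 1/4 AA, 1/2 AO, 1/4 OO.
Crossing each possibility with the father AB and summing P(type AB): 1/4·1/2 + 1/2·1/4 + 1/4·0 = 1/4.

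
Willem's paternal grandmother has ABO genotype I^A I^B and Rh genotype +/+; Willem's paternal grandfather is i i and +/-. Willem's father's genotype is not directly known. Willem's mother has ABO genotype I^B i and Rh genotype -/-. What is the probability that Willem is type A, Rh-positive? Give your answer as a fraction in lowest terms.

Willem's father's ABO genotype from I^A I^B × i i: 1/2 I^A i, 1/2 I^B i.
Crossing each possibility with the mother I^B i and summing P(type A): 1/2·1/4 + 1/2·0 = 1/8.
Similarly for Rh via the father's Rh distribution: P(Rh+) = 3/4.
Independent loci: 1/8 × 3/4 = 3/32.

3/32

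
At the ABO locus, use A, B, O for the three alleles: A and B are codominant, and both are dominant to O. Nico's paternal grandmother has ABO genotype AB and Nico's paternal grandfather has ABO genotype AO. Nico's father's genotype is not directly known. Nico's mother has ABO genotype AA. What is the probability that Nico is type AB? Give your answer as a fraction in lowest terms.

1/4

Nico's father's ABO genotype from AB × AO: 1/4 AA, 1/4 AB, 1/4 AO, 1/4 BO.
Crossing each possibility with the mother AA and summing P(type AB): 1/4·0 + 1/4·1/2 + 1/4·0 + 1/4·1/2 = 1/4.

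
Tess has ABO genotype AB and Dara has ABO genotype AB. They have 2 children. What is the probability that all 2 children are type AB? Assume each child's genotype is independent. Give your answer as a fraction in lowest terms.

ABO cross AB × AB → 1/4 A, 1/4 B, 1/2 AB.
So P(type AB) = 1/2 per child.
All 2 independent: (1/2)^2 = 1/4.

1/4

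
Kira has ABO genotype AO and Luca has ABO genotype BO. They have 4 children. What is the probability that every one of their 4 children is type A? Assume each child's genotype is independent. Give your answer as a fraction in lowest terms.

1/256

ABO cross AO × BO → 1/4 O, 1/4 A, 1/4 B, 1/4 AB.
So P(type A) = 1/4 per child.
All 4 independent: (1/4)^4 = 1/256.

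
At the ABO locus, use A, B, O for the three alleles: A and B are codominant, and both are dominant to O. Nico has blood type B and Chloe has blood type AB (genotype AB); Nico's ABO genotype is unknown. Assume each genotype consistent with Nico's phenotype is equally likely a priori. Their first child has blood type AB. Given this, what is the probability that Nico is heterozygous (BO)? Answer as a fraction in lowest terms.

1/3

Possible genotypes: Nico ∈ {BB, BO}; Chloe ∈ {AB}.
Weight each parental genotype pair by prior × P(type-AB child):
  BB × AB: posterior weight 2/3.
  BO × AB: posterior weight 1/3.
Sum the posterior weight over pairs where Nico is BO: 1/3.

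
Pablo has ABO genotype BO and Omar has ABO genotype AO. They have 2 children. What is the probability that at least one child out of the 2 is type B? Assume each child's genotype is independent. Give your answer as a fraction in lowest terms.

ABO cross BO × AO → 1/4 O, 1/4 A, 1/4 B, 1/4 AB.
So P(type B) = 1/4 per child.
P(none) = (3/4)^2 = 9/16; P(at least one) = 1 − 9/16 = 7/16.

7/16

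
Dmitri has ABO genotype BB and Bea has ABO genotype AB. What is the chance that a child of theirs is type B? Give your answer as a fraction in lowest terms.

1/2

ABO cross BB × AB → offspring phenotypes: 1/2 B, 1/2 AB.
So P(type B) = 1/2.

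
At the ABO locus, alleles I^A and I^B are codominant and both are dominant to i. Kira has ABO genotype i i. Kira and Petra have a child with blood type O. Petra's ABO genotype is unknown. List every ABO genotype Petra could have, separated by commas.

I^A i, I^B i, i i

For each candidate genotype of Petra, check whether crossing it with i i can produce every observed child phenotype.
  I^A I^A → possible child types {A} ✗
  I^A I^B → possible child types {A, B} ✗
  I^A i → possible child types {O, A} ✓
  I^B I^B → possible child types {B} ✗
  I^B i → possible child types {O, B} ✓
  i i → possible child types {O} ✓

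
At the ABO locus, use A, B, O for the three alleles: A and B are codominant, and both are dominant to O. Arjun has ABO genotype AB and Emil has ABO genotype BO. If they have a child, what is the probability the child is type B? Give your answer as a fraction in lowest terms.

ABO cross AB × BO → offspring phenotypes: 1/4 A, 1/2 B, 1/4 AB.
So P(type B) = 1/2.

1/2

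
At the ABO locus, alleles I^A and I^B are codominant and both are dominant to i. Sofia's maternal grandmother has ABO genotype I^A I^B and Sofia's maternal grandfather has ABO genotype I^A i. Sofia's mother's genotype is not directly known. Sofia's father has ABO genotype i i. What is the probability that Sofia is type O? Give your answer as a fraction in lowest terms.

Sofia's mother's ABO genotype from I^A I^B × I^A i: 1/4 I^A I^A, 1/4 I^A I^B, 1/4 I^A i, 1/4 I^B i.
Crossing each possibility with the father i i and summing P(type O): 1/4·0 + 1/4·0 + 1/4·1/2 + 1/4·1/2 = 1/4.

1/4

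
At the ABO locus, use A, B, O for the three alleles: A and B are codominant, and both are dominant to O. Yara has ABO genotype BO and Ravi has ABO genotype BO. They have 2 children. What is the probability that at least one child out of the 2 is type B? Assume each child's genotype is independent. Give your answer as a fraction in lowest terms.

ABO cross BO × BO → 1/4 O, 3/4 B.
So P(type B) = 3/4 per child.
P(none) = (1/4)^2 = 1/16; P(at least one) = 1 − 1/16 = 15/16.

15/16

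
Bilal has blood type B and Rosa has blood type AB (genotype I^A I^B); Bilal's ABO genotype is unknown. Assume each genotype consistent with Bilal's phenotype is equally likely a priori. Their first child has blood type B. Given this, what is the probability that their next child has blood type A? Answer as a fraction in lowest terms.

1/8

Possible genotypes: Bilal ∈ {I^B I^B, I^B i}; Rosa ∈ {I^A I^B}.
Weight each parental genotype pair by prior × P(type-B child):
  I^B I^B × I^A I^B: posterior weight 1/2; P(next child type A) = 0.
  I^B i × I^A I^B: posterior weight 1/2; P(next child type A) = 1/4.
Weighted sum = 1/8.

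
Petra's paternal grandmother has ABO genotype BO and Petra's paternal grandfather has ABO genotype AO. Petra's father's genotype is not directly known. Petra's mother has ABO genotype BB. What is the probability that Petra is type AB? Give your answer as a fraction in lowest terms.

1/4

Petra's father's ABO genotype from BO × AO: 1/4 AB, 1/4 AO, 1/4 BO, 1/4 OO.
Crossing each possibility with the mother BB and summing P(type AB): 1/4·1/2 + 1/4·1/2 + 1/4·0 + 1/4·0 = 1/4.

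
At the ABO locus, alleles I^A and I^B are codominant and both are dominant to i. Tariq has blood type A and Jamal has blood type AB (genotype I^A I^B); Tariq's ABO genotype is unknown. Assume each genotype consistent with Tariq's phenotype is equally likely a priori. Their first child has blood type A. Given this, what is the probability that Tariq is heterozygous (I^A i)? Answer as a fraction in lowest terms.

Possible genotypes: Tariq ∈ {I^A I^A, I^A i}; Jamal ∈ {I^A I^B}.
Weight each parental genotype pair by prior × P(type-A child):
  I^A I^A × I^A I^B: posterior weight 1/2.
  I^A i × I^A I^B: posterior weight 1/2.
Sum the posterior weight over pairs where Tariq is I^A i: 1/2.

1/2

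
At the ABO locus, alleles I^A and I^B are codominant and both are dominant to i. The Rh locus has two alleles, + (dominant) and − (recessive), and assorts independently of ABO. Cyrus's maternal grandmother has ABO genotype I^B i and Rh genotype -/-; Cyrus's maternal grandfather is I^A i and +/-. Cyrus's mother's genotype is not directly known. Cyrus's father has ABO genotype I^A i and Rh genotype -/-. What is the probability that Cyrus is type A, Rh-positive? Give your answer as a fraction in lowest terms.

Cyrus's mother's ABO genotype from I^B i × I^A i: 1/4 I^A I^B, 1/4 I^A i, 1/4 I^B i, 1/4 i i.
Crossing each possibility with the father I^A i and summing P(type A): 1/4·1/2 + 1/4·3/4 + 1/4·1/4 + 1/4·1/2 = 1/2.
Similarly for Rh via the mother's Rh distribution: P(Rh+) = 1/4.
Independent loci: 1/2 × 1/4 = 1/8.

1/8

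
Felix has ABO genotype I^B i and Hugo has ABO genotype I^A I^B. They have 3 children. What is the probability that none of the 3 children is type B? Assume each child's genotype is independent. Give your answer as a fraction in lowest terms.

ABO cross I^B i × I^A I^B → 1/4 A, 1/2 B, 1/4 AB.
So P(type B) = 1/2 per child.
P(not type B) = 1/2 for one child; (1/2)^3 = 1/8.

1/8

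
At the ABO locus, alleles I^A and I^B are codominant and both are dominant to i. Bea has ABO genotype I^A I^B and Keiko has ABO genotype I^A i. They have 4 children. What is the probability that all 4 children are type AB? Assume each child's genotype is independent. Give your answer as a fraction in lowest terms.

1/256

ABO cross I^A I^B × I^A i → 1/2 A, 1/4 B, 1/4 AB.
So P(type AB) = 1/4 per child.
All 4 independent: (1/4)^4 = 1/256.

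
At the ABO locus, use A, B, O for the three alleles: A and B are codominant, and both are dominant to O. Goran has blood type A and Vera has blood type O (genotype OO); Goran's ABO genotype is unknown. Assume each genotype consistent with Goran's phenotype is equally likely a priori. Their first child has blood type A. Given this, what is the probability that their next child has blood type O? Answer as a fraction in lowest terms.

1/6

Possible genotypes: Goran ∈ {AA, AO}; Vera ∈ {OO}.
Weight each parental genotype pair by prior × P(type-A child):
  AA × OO: posterior weight 2/3; P(next child type O) = 0.
  AO × OO: posterior weight 1/3; P(next child type O) = 1/2.
Weighted sum = 1/6.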